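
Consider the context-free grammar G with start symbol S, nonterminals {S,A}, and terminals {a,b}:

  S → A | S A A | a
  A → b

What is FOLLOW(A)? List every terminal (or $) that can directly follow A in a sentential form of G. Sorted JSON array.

FIRST sets, iterate to fixpoint:
pass 1:
  A via A→b: +{b}
  S via S→A: +{b}
  S via S→a: +{a}
  FIRST(S)={a,b}  FIRST(A)={b}
pass 2: (stable)
  FIRST(S)={a,b}  FIRST(A)={b}

Compute FOLLOW by fixpoint:
FOLLOW(S) := {$}
iter 1:
  S→A: FOLLOW(A) ⊇ FOLLOW(S) ⊇ {$}; new: +{$}
  S→S A A: FOLLOW(S) ⊇ FIRST(A) = {b}; new: +{b}
  S→S A A: FOLLOW(A) ⊇ FIRST(A) = {b}; new: +{b}
  FOLLOW(S)={$,b}  FOLLOW(A)={$,b}
iter 2: (stable)
  FOLLOW(S)={$,b}  FOLLOW(A)={$,b}

FOLLOW(A) = ["$", "b"]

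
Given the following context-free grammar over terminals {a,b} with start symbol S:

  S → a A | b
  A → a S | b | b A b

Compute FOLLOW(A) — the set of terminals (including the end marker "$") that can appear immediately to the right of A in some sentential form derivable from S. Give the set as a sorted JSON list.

FIRST sets, iterate to fixpoint:
pass 1:
  A via A→a S: +{a}
  A via A→b: +{b}
  S via S→a A: +{a}
  S via S→b: +{b}
  S: {a,b}  A: {a,b}
pass 2: (stable)
  S: {a,b}  A: {a,b}

Compute FOLLOW by fixpoint:
initialize: $ ∈ FOLLOW(S)
iter 1:
  A→b A b: FOLLOW(A) ⊇ FIRST(b) = {b}; new: +{b}
  S→a A: FOLLOW(A) ⊇ FOLLOW(S) ⊇ {$}; new: +{$}
  S: {$}  A: {$,b}
iter 2:
  A→a S: FOLLOW(S) ⊇ FOLLOW(A) ⊇ {$,b}; new: +{b}
  S: {$,b}  A: {$,b}
iter 3: (no change)
  S: {$,b}  A: {$,b}

FOLLOW(A) = ["$", "b"]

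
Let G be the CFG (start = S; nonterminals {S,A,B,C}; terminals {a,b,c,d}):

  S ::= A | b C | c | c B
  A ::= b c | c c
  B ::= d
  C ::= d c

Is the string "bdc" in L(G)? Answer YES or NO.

Convert to CNF:
  S -> T0 C | T0 T1 | T1 B | T1 T1 | c
  A -> T0 T1 | T1 T1
  B -> d
  C -> T2 T1
  T0 -> b
  T1 -> c
  T2 -> d

Fill CYK table bottom-up:
  T[0,0] 'b' = {T0}  orig:{}
  T[1,1] 'd' = {B,T2}  orig:{B}
  T[2,2] 'c' = {S,T1}  orig:{S}
  T[0,1] 'bd' = ∅
  T[1,2] 'dc' = {C}
  T[0,2] 'bdc' = {S}

S ∈ T[0,2] ⇒ YES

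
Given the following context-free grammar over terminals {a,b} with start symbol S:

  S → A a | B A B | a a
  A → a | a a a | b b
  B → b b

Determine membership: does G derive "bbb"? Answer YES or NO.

CNF form of G:
  S -> A T0 | B X3 | T0 T0
  A -> T0 X2 | T1 T1 | a
  B -> T1 T1
  T0 -> a
  T1 -> b
  X2 -> T0 T0
  X3 -> A B

CYK fill:
  cell(0,0) b: {T1}  orig:{}
  cell(1,1) b: {T1}  orig:{}
  cell(2,2) b: {T1}  orig:{}
  cell(0,1) bb: {A,B}
  cell(1,2) bb: {A,B}
  cell(0,2) bbb: ∅

S ∉ T[0,2] ⇒ NO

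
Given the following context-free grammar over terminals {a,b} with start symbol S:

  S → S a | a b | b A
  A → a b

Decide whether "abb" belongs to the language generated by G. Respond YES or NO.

Convert to CNF:
  S -> S T0 | T0 T1 | T1 A
  A -> T0 T1
  T0 -> a
  T1 -> b

CYK table (by increasing span):
  T[0,0] 'a' = {T0}  orig:{}
  T[1,1] 'b' = {T1}  orig:{}
  T[2,2] 'b' = {T1}  orig:{}
  T[0,1] 'ab' = {A,S}
  T[1,2] 'bb' = ∅
  T[0,2] 'abb' = ∅

S ∉ T[0,2] ⇒ NO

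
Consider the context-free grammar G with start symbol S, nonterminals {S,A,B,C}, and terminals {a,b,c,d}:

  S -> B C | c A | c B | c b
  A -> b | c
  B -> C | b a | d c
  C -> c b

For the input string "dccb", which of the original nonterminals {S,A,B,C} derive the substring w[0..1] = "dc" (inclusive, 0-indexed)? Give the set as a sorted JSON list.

Convert to CNF:
  S -> B C | T2 A | T2 B | T2 T0
  A -> b | c
  B -> T0 T1 | T2 T0 | T3 T2
  C -> T2 T0
  T0 -> b
  T1 -> a
  T2 -> c
  T3 -> d

CYK fill — only the sub-triangle for w[0..1]:
  cell(0,0) d: {T3}  orig:{}
  cell(1,1) c: {A,T2}  orig:{A}
  cell(0,1) dc: {B}

Original NTs in T[0,1] deriving "dc": ["B"]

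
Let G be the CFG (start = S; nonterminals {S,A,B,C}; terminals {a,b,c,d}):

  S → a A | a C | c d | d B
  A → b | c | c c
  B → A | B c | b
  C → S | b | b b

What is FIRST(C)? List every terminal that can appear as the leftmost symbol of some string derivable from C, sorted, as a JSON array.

Compute FIRST by fixpoint:
iter 1:
  A via A→b: +{b}
  A via A→c: +{c}
  B via B→A: +{b,c}
  C via C→b: +{b}
  S via S→a A: +{a}
  S via S→c d: +{c}
  S via S→d B: +{d}
  FIRST[S]={a,c,d}  FIRST[A]={b,c}  FIRST[B]={b,c}  FIRST[C]={b}
iter 2:
  C via C→S: +{a,c,d}
  FIRST[S]={a,c,d}  FIRST[A]={b,c}  FIRST[B]={b,c}  FIRST[C]={a,b,c,d}
iter 3: (stable)
  FIRST[S]={a,c,d}  FIRST[A]={b,c}  FIRST[B]={b,c}  FIRST[C]={a,b,c,d}

FIRST(C) = ["a", "b", "c", "d"]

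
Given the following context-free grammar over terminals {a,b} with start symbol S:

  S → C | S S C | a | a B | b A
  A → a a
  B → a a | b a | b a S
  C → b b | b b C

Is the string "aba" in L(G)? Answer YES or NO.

CNF form of G:
  S -> S X4 | T0 B | T1 A | T1 T1 | T1 X5 | a
  A -> T0 T0
  B -> T0 T0 | T1 T0 | T1 X2
  C -> T1 T1 | T1 X3
  T0 -> a
  T1 -> b
  X2 -> T0 S
  X3 -> T1 C
  X4 -> S C
  X5 -> T1 C

CYK table (by increasing span):
  T[0,0] 'a' = {S,T0}  orig:{S}
  T[1,1] 'b' = {T1}  orig:{}
  T[2,2] 'a' = {S,T0}  orig:{S}
  T[0,1] 'ab' = ∅
  T[1,2] 'ba' = {B}
  T[0,2] 'aba' = {S}

S ∈ T[0,2] ⇒ YES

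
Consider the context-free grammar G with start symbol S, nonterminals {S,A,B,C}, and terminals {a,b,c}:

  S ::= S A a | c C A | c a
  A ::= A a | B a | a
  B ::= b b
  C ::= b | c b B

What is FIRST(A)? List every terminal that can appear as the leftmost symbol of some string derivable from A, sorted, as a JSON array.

Compute FIRST by fixpoint:
iter 1:
  A via A→a: +{a}
  B via B→b b: +{b}
  C via C→b: +{b}
  C via C→c b B: +{c}
  S via S→c C A: +{c}
  S: {c}  A: {a}  B: {b}  C: {b,c}
iter 2:
  A via A→B a: +{b}
  S: {c}  A: {a,b}  B: {b}  C: {b,c}
iter 3: (stable)
  S: {c}  A: {a,b}  B: {b}  C: {b,c}

FIRST(A) = ["a", "b"]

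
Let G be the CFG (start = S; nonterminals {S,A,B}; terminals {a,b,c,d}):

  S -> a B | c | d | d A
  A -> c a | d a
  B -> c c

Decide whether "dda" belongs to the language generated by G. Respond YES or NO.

CNF form of G:
  S -> T1 B | T2 A | c | d
  A -> T0 T1 | T2 T1
  B -> T0 T0
  T0 -> c
  T1 -> a
  T2 -> d

CYK fill:
  cell(0,0) d: {S,T2}  orig:{S}
  cell(1,1) d: {S,T2}  orig:{S}
  cell(2,2) a: {T1}  orig:{}
  cell(0,1) dd: ∅
  cell(1,2) da: {A}
  cell(0,2) dda: {S}

S ∈ T[0,2] ⇒ YES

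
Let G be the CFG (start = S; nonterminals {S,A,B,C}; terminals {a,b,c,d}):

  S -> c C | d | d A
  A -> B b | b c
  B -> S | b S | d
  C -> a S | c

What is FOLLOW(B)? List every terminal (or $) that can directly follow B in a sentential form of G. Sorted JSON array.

Compute FIRST by fixpoint:
round 1:
  A via A→b c: +{b}
  B via B→b S: +{b}
  B via B→d: +{d}
  C via C→a S: +{a}
  C via C→c: +{c}
  S via S→c C: +{c}
  S via S→d: +{d}
  FIRST(S)={c,d}  FIRST(A)={b}  FIRST(B)={b,d}  FIRST(C)={a,c}
round 2:
  A via A→B b: +{d}
  B via B→S: +{c}
  FIRST(S)={c,d}  FIRST(A)={b,d}  FIRST(B)={b,c,d}  FIRST(C)={a,c}
round 3:
  A via A→B b: +{c}
  FIRST(S)={c,d}  FIRST(A)={b,c,d}  FIRST(B)={b,c,d}  FIRST(C)={a,c}
round 4: done
  FIRST(S)={c,d}  FIRST(A)={b,c,d}  FIRST(B)={b,c,d}  FIRST(C)={a,c}

FOLLOW iteration:
FOLLOW(S) := {$}
[1]
  A→B b: FOLLOW(B) ⊇ FIRST(b) = {b}; new: +{b}
  B→S: FOLLOW(S) ⊇ FOLLOW(B) ⊇ {b}; new: +{b}
  S→c C: FOLLOW(C) ⊇ FOLLOW(S) ⊇ {$,b}; new: +{$,b}
  S→d A: FOLLOW(A) ⊇ FOLLOW(S) ⊇ {$,b}; new: +{$,b}
  FOLLOW[S]={$,b}  FOLLOW[A]={$,b}  FOLLOW[B]={b}  FOLLOW[C]={$,b}
[2] — fixpoint
  FOLLOW[S]={$,b}  FOLLOW[A]={$,b}  FOLLOW[B]={b}  FOLLOW[C]={$,b}

FOLLOW(B) = ["b"]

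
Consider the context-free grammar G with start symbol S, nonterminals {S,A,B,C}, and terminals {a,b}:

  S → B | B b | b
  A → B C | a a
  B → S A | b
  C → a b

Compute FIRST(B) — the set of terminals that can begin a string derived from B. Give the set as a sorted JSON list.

Compute FIRST by fixpoint:
round 1:
  A via A→a a: +{a}
  B via B→b: +{b}
  C via C→a b: +{a}
  S via S→B: +{b}
  FIRST[S]={b}  FIRST[A]={a}  FIRST[B]={b}  FIRST[C]={a}
round 2:
  A via A→B C: +{b}
  FIRST[S]={b}  FIRST[A]={a,b}  FIRST[B]={b}  FIRST[C]={a}
round 3: done
  FIRST[S]={b}  FIRST[A]={a,b}  FIRST[B]={b}  FIRST[C]={a}

FIRST(B) = ["b"]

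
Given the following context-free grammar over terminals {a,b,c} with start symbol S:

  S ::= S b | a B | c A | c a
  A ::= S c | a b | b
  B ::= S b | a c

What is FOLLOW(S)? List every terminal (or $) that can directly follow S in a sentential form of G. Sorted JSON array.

FIRST sets, iterate to fixpoint:
round 1:
  A via A→a b: +{a}
  A via A→b: +{b}
  B via B→a c: +{a}
  S via S→a B: +{a}
  S via S→c A: +{c}
  S: {a,c}  A: {a,b}  B: {a}
round 2:
  A via A→S c: +{c}
  B via B→S b: +{c}
  S: {a,c}  A: {a,b,c}  B: {a,c}
round 3: done
  S: {a,c}  A: {a,b,c}  B: {a,c}

FOLLOW sets:
seed FOLLOW(S) with $
[1]
  A→S c: FOLLOW(S) ⊇ FIRST(c) = {c}; new: +{c}
  B→S b: FOLLOW(S) ⊇ FIRST(b) = {b}; new: +{b}
  S→a B: FOLLOW(B) ⊇ FOLLOW(S) ⊇ {$,b,c}; new: +{$,b,c}
  S→c A: FOLLOW(A) ⊇ FOLLOW(S) ⊇ {$,b,c}; new: +{$,b,c}
  S: {$,b,c}  A: {$,b,c}  B: {$,b,c}
[2] (stable)
  S: {$,b,c}  A: {$,b,c}  B: {$,b,c}

FOLLOW(S) = ["$", "b", "c"]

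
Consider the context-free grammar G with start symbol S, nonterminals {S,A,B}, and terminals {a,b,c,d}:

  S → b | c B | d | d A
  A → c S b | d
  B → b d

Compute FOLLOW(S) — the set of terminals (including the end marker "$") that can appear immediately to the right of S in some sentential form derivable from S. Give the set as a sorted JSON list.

FIRST iteration:
[1]
  A via A→c S b: +{c}
  A via A→d: +{d}
  B via B→b d: +{b}
  S via S→b: +{b}
  S via S→c B: +{c}
  S via S→d: +{d}
  S: {b,c,d}  A: {c,d}  B: {b}
[2] — fixpoint
  S: {b,c,d}  A: {c,d}  B: {b}

FOLLOW sets:
seed FOLLOW(S) with $
[1]
  A→c S b: FOLLOW(S) ⊇ FIRST(b) = {b}; new: +{b}
  S→c B: FOLLOW(B) ⊇ FOLLOW(S) ⊇ {$,b}; new: +{$,b}
  S→d A: FOLLOW(A) ⊇ FOLLOW(S) ⊇ {$,b}; new: +{$,b}
  S: {$,b}  A: {$,b}  B: {$,b}
[2] (stable)
  S: {$,b}  A: {$,b}  B: {$,b}

FOLLOW(S) = ["$", "b"]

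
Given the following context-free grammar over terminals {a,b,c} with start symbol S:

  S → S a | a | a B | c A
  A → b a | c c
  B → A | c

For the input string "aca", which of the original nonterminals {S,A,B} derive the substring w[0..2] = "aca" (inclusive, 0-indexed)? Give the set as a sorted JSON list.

CNF form of G:
  S -> S T1 | T1 B | T2 A | a
  A -> T0 T1 | T2 T2
  B -> T0 T1 | T2 T2 | c
  T0 -> b
  T1 -> a
  T2 -> c

CYK fill — only the sub-triangle for w[0..2]:
  cell(0,0) a: {S,T1}  orig:{S}
  cell(1,1) c: {B,T2}  orig:{B}
  cell(2,2) a: {S,T1}  orig:{S}
  cell(0,1) ac: {S}
  cell(1,2) ca: ∅
  cell(0,2) aca: {S}

Original NTs in T[0,2] deriving "aca": ["S"]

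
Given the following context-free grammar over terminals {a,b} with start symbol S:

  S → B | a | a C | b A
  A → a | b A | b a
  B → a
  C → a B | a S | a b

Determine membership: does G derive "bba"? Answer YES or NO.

CNF form of G:
  S -> T0 A | T1 C | a
  A -> T0 A | T0 T1 | a
  B -> a
  C -> T1 B | T1 S | T1 T0
  T0 -> b
  T1 -> a

Fill CYK table bottom-up:
  cell(0,0) b: {T0}  orig:{}
  cell(1,1) b: {T0}  orig:{}
  cell(2,2) a: {A,B,S,T1}  orig:{A,B,S}
  cell(0,1) bb: ∅
  cell(1,2) ba: {A,S}
  cell(0,2) bba: {A,S}

S ∈ T[0,2] ⇒ YES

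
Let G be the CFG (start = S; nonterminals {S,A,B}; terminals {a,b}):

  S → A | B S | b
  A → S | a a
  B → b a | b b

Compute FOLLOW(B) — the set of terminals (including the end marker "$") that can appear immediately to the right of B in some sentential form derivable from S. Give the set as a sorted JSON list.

FIRST sets, iterate to fixpoint:
round 1:
  A via A→a a: +{a}
  B via B→b a: +{b}
  S via S→A: +{a}
  S via S→B S: +{b}
  FIRST(S)={a,b}  FIRST(A)={a}  FIRST(B)={b}
round 2:
  A via A→S: +{b}
  FIRST(S)={a,b}  FIRST(A)={a,b}  FIRST(B)={b}
round 3: (stable)
  FIRST(S)={a,b}  FIRST(A)={a,b}  FIRST(B)={b}

Compute FOLLOW by fixpoint:
initialize: $ ∈ FOLLOW(S)
round 1:
  S→A: FOLLOW(A) ⊇ FOLLOW(S) ⊇ {$}; new: +{$}
  S→B S: FOLLOW(B) ⊇ FIRST(S) = {a,b}; new: +{a,b}
  FOLLOW(S)={$}  FOLLOW(A)={$}  FOLLOW(B)={a,b}
round 2: — fixpoint
  FOLLOW(S)={$}  FOLLOW(A)={$}  FOLLOW(B)={a,b}

FOLLOW(B) = ["a", "b"]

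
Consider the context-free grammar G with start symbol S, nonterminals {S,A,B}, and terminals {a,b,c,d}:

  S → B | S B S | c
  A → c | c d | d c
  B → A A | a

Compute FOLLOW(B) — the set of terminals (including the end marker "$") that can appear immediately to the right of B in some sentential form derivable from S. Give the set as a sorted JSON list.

FIRST iteration:
pass 1:
  A via A→c: +{c}
  A via A→d c: +{d}
  B via B→A A: +{c,d}
  B via B→a: +{a}
  S via S→B: +{a,c,d}
  S: {a,c,d}  A: {c,d}  B: {a,c,d}
pass 2: done
  S: {a,c,d}  A: {c,d}  B: {a,c,d}

FOLLOW sets:
initialize: $ ∈ FOLLOW(S)
round 1:
  B→A A: FOLLOW(A) ⊇ FIRST(A) = {c,d}; new: +{c,d}
  S→B: FOLLOW(B) ⊇ FOLLOW(S) ⊇ {$}; new: +{$}
  S→S B S: FOLLOW(S) ⊇ FIRST(B) = {a,c,d}; new: +{a,c,d}
  S→S B S: FOLLOW(B) ⊇ FIRST(S) = {a,c,d}; new: +{a,c,d}
  FOLLOW[S]={$,a,c,d}  FOLLOW[A]={c,d}  FOLLOW[B]={$,a,c,d}
round 2:
  B→A A: FOLLOW(A) ⊇ FOLLOW(B) ⊇ {$,a,c,d}; new: +{$,a}
  FOLLOW[S]={$,a,c,d}  FOLLOW[A]={$,a,c,d}  FOLLOW[B]={$,a,c,d}
round 3: done
  FOLLOW[S]={$,a,c,d}  FOLLOW[A]={$,a,c,d}  FOLLOW[B]={$,a,c,d}

FOLLOW(B) = ["$", "a", "c", "d"]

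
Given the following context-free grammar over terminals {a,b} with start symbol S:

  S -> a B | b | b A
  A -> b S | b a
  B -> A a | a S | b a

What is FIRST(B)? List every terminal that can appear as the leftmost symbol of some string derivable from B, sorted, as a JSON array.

FIRST sets, iterate to fixpoint:
round 1:
  A via A→b S: +{b}
  B via B→A a: +{b}
  B via B→a S: +{a}
  S via S→a B: +{a}
  S via S→b: +{b}
  FIRST(S)={a,b}  FIRST(A)={b}  FIRST(B)={a,b}
round 2: — fixpoint
  FIRST(S)={a,b}  FIRST(A)={b}  FIRST(B)={a,b}

FIRST(B) = ["a", "b"]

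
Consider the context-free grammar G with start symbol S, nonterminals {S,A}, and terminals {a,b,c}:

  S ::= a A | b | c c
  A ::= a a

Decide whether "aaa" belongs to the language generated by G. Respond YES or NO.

CNF form of G:
  S -> T0 A | T1 T1 | b
  A -> T0 T0
  T0 -> a
  T1 -> c

Fill CYK table bottom-up:
  [0..0]={T0}  "a"  orig:{}
  [1..1]={T0}  "a"  orig:{}
  [2..2]={T0}  "a"  orig:{}
  [0..1]={A}  "aa"
  [1..2]={A}  "aa"
  [0..2]={S}  "aaa"

S ∈ T[0,2] ⇒ YES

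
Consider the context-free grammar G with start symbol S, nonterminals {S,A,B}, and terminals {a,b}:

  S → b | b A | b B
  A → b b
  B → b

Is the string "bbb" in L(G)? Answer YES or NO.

CNF form of G:
  S -> T0 A | T0 B | b
  A -> T0 T0
  B -> b
  T0 -> b

Fill CYK table bottom-up:
  T[0,0] 'b' = {B,S,T0}  orig:{B,S}
  T[1,1] 'b' = {B,S,T0}  orig:{B,S}
  T[2,2] 'b' = {B,S,T0}  orig:{B,S}
  T[0,1] 'bb' = {A,S}
  T[1,2] 'bb' = {A,S}
  T[0,2] 'bbb' = {S}

S ∈ T[0,2] ⇒ YES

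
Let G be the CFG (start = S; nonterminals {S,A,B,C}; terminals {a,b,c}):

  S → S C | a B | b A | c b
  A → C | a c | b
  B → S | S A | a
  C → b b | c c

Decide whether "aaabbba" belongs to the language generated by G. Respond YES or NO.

Convert to CNF:
  S -> S C | T0 B | T1 T2 | T2 A
  A -> T0 T1 | T1 T1 | T2 T2 | b
  B -> S A | S C | T0 B | T1 T2 | T2 A | a
  C -> T1 T1 | T2 T2
  T0 -> a
  T1 -> c
  T2 -> b

Fill CYK table bottom-up:
  [0..0]={B,T0}  "a"  orig:{B}
  [1..1]={B,T0}  "a"  orig:{B}
  [2..2]={B,T0}  "a"  orig:{B}
  [3..3]={A,T2}  "b"  orig:{A}
  [4..4]={A,T2}  "b"  orig:{A}
  [5..5]={A,T2}  "b"  orig:{A}
  [6..6]={B,T0}  "a"  orig:{B}
  [0..1]={B,S}  "aa"
  [1..2]={B,S}  "aa"
  [2..3]=∅  "ab"
  [3..4]={A,B,C,S}  "bb"
  [4..5]={A,B,C,S}  "bb"
  [5..6]=∅  "ba"
  [0..2]={B,S}  "aaa"
  [1..3]={B}  "aab"
  [2..4]={B,S}  "abb"
  [3..5]={B,S}  "bbb"
  [4..6]=∅  "bba"
  [0..3]={B,S}  "aaab"
  [1..4]={B,S}  "aabb"
  [2..5]={B,S}  "abbb"
  [3..6]=∅  "bbba"
  [0..4]={B,S}  "aaabb"
  [1..5]={B,S}  "aabbb"
  [2..6]=∅  "abbba"
  [0..5]={B,S}  "aaabbb"
  [1..6]=∅  "aabbba"
  [0..6]=∅  "aaabbba"

S ∉ T[0,6] ⇒ NO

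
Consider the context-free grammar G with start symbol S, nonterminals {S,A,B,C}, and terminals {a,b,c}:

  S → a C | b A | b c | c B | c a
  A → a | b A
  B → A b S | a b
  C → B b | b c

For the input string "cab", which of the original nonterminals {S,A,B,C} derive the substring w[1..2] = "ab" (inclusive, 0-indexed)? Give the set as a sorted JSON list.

Convert to CNF:
  S -> T0 A | T0 T2 | T1 C | T2 B | T2 T1
  A -> T0 A | a
  B -> A X3 | T1 T0
  C -> B T0 | T0 T2
  T0 -> b
  T1 -> a
  T2 -> c
  X3 -> T0 S

Fill CYK table bottom-up — only the sub-triangle for w[1..2]:
  T[1,1] 'a' = {A,T1}  orig:{A}
  T[2,2] 'b' = {T0}  orig:{}
  T[1,2] 'ab' = {B}

Original NTs in T[1,2] deriving "ab": ["B"]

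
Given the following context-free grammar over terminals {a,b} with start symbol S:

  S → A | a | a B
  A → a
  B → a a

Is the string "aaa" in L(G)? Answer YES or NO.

Convert to CNF:
  S -> T0 B | a
  A -> a
  B -> T0 T0
  T0 -> a

CYK fill:
  cell(0,0) a: {A,S,T0}  orig:{A,S}
  cell(1,1) a: {A,S,T0}  orig:{A,S}
  cell(2,2) a: {A,S,T0}  orig:{A,S}
  cell(0,1) aa: {B}
  cell(1,2) aa: {B}
  cell(0,2) aaa: {S}

S ∈ T[0,2] ⇒ YES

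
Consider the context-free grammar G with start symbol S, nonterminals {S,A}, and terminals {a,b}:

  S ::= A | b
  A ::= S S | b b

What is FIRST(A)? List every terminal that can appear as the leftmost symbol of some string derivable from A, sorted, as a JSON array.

FIRST iteration:
iter 1:
  A via A→b b: +{b}
  S via S→A: +{b}
  FIRST(S)={b}  FIRST(A)={b}
iter 2: (no change)
  FIRST(S)={b}  FIRST(A)={b}

FIRST(A) = ["b"]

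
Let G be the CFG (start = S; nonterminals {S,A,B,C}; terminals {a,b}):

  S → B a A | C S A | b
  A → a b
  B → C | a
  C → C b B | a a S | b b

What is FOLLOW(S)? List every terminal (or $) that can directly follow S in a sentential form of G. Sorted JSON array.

Compute FIRST by fixpoint:
[1]
  A via A→a b: +{a}
  B via B→a: +{a}
  C via C→a a S: +{a}
  C via C→b b: +{b}
  S via S→B a A: +{a}
  S via S→C S A: +{b}
  S: {a,b}  A: {a}  B: {a}  C: {a,b}
[2]
  B via B→C: +{b}
  S: {a,b}  A: {a}  B: {a,b}  C: {a,b}
[3] (no change)
  S: {a,b}  A: {a}  B: {a,b}  C: {a,b}

FOLLOW iteration:
FOLLOW(S) := {$}
round 1:
  C→C b B: FOLLOW(C) ⊇ FIRST(b) = {b}; new: +{b}
  C→C b B: FOLLOW(B) ⊇ FOLLOW(C) ⊇ {b}; new: +{b}
  C→a a S: FOLLOW(S) ⊇ FOLLOW(C) ⊇ {b}; new: +{b}
  S→B a A: FOLLOW(B) ⊇ FIRST(a) = {a}; new: +{a}
  S→B a A: FOLLOW(A) ⊇ FOLLOW(S) ⊇ {$,b}; new: +{$,b}
  S→C S A: FOLLOW(C) ⊇ FIRST(S) = {a,b}; new: +{a}
  S→C S A: FOLLOW(S) ⊇ FIRST(A) = {a}; new: +{a}
  S→C S A: FOLLOW(A) ⊇ FOLLOW(S) ⊇ {$,a,b}; new: +{a}
  FOLLOW(S)={$,a,b}  FOLLOW(A)={$,a,b}  FOLLOW(B)={a,b}  FOLLOW(C)={a,b}
round 2: (no change)
  FOLLOW(S)={$,a,b}  FOLLOW(A)={$,a,b}  FOLLOW(B)={a,b}  FOLLOW(C)={a,b}

FOLLOW(S) = ["$", "a", "b"]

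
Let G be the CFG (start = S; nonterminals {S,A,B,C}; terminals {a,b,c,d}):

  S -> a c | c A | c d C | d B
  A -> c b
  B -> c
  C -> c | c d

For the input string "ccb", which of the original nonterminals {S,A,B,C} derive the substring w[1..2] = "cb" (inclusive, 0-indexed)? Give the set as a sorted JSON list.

CNF form of G:
  S -> T0 A | T0 X4 | T2 B | T3 T0
  A -> T0 T1
  B -> c
  C -> T0 T2 | c
  T0 -> c
  T1 -> b
  T2 -> d
  T3 -> a
  X4 -> T2 C

CYK table (by increasing span) — only the sub-triangle for w[1..2]:
  [1..1]={B,C,T0}  "c"  orig:{B,C}
  [2..2]={T1}  "b"  orig:{}
  [1..2]={A}  "cb"

Original NTs in T[1,2] deriving "cb": ["A"]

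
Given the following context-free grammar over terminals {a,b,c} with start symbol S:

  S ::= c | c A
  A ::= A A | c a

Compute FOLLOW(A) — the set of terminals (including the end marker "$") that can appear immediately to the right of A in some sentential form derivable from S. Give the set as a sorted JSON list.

Compute FIRST by fixpoint:
iter 1:
  A via A→c a: +{c}
  S via S→c: +{c}
  S: {c}  A: {c}
iter 2: done
  S: {c}  A: {c}

Compute FOLLOW by fixpoint:
initialize: $ ∈ FOLLOW(S)
pass 1:
  A→A A: FOLLOW(A) ⊇ FIRST(A) = {c}; new: +{c}
  S→c A: FOLLOW(A) ⊇ FOLLOW(S) ⊇ {$}; new: +{$}
  S: {$}  A: {$,c}
pass 2: done
  S: {$}  A: {$,c}

FOLLOW(A) = ["$", "c"]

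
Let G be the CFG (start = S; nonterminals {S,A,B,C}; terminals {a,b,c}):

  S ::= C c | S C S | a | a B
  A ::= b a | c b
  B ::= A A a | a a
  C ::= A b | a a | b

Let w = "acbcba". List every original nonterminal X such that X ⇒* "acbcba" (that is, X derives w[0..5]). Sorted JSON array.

Convert to CNF:
  S -> C T2 | S X4 | T1 B | a
  A -> T0 T1 | T2 T0
  B -> A X3 | T1 T1
  C -> A T0 | T1 T1 | b
  T0 -> b
  T1 -> a
  T2 -> c
  X3 -> A T1
  X4 -> C S

Fill CYK table bottom-up, restricted to cells inside w[0..5]:
  cell(0,0) a: {S,T1}  orig:{S}
  cell(1,1) c: {T2}  orig:{}
  cell(2,2) b: {C,T0}  orig:{C}
  cell(3,3) c: {T2}  orig:{}
  cell(4,4) b: {C,T0}  orig:{C}
  cell(5,5) a: {S,T1}  orig:{S}
  cell(0,1) ac: ∅
  cell(1,2) cb: {A}
  cell(2,3) bc: {S}
  cell(3,4) cb: {A}
  cell(4,5) ba: {A,X4}  orig:{A}
  cell(0,2) acb: ∅
  cell(1,3) cbc: ∅
  cell(2,4) bcb: ∅
  cell(3,5) cba: {X3}  orig:{}
  cell(0,3) acbc: ∅
  cell(1,4) cbcb: ∅
  cell(2,5) bcba: {S}
  cell(0,4) acbcb: ∅
  cell(1,5) cbcba: {B}
  cell(0,5) acbcba: {S}

Original NTs in T[0,5] deriving "acbcba": ["S"]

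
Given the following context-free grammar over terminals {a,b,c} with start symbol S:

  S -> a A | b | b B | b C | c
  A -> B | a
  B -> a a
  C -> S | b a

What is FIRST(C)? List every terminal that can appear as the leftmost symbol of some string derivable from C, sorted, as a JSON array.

FIRST iteration:
round 1:
  A via A→a: +{a}
  B via B→a a: +{a}
  C via C→b a: +{b}
  S via S→a A: +{a}
  S via S→b: +{b}
  S via S→c: +{c}
  FIRST[S]={a,b,c}  FIRST[A]={a}  FIRST[B]={a}  FIRST[C]={b}
round 2:
  C via C→S: +{a,c}
  FIRST[S]={a,b,c}  FIRST[A]={a}  FIRST[B]={a}  FIRST[C]={a,b,c}
round 3: — fixpoint
  FIRST[S]={a,b,c}  FIRST[A]={a}  FIRST[B]={a}  FIRST[C]={a,b,c}

FIRST(C) = ["a", "b", "c"]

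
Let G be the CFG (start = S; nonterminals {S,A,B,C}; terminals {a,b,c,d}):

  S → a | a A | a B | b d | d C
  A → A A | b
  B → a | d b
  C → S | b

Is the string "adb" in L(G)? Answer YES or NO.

CNF form of G:
  S -> T0 C | T1 T0 | T2 A | T2 B | a
  A -> A A | b
  B -> T0 T1 | a
  C -> T0 C | T1 T0 | T2 A | T2 B | a | b
  T0 -> d
  T1 -> b
  T2 -> a

Fill CYK table bottom-up:
  [0..0]={B,C,S,T2}  "a"  orig:{B,C,S}
  [1..1]={T0}  "d"  orig:{}
  [2..2]={A,C,T1}  "b"  orig:{A,C}
  [0..1]=∅  "ad"
  [1..2]={B,C,S}  "db"
  [0..2]={C,S}  "adb"

S ∈ T[0,2] ⇒ YES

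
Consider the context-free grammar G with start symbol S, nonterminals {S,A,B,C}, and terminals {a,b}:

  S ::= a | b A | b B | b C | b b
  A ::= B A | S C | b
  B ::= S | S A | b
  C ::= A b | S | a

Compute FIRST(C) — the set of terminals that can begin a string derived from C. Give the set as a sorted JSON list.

Compute FIRST by fixpoint:
[1]
  A via A→b: +{b}
  B via B→b: +{b}
  C via C→A b: +{b}
  C via C→a: +{a}
  S via S→a: +{a}
  S via S→b A: +{b}
  FIRST(S)={a,b}  FIRST(A)={b}  FIRST(B)={b}  FIRST(C)={a,b}
[2]
  A via A→S C: +{a}
  B via B→S: +{a}
  FIRST(S)={a,b}  FIRST(A)={a,b}  FIRST(B)={a,b}  FIRST(C)={a,b}
[3] — fixpoint
  FIRST(S)={a,b}  FIRST(A)={a,b}  FIRST(B)={a,b}  FIRST(C)={a,b}

FIRST(C) = ["a", "b"]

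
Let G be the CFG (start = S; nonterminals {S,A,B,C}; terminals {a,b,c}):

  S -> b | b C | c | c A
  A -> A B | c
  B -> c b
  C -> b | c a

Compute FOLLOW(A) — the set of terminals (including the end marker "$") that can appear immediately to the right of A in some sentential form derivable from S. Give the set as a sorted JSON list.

FIRST sets, iterate to fixpoint:
round 1:
  A via A→c: +{c}
  B via B→c b: +{c}
  C via C→b: +{b}
  C via C→c a: +{c}
  S via S→b: +{b}
  S via S→c: +{c}
  FIRST[S]={b,c}  FIRST[A]={c}  FIRST[B]={c}  FIRST[C]={b,c}
round 2: (no change)
  FIRST[S]={b,c}  FIRST[A]={c}  FIRST[B]={c}  FIRST[C]={b,c}

FOLLOW sets:
initialize: $ ∈ FOLLOW(S)
round 1:
  A→A B: FOLLOW(A) ⊇ FIRST(B) = {c}; new: +{c}
  A→A B: FOLLOW(B) ⊇ FOLLOW(A) ⊇ {c}; new: +{c}
  S→b C: FOLLOW(C) ⊇ FOLLOW(S) ⊇ {$}; new: +{$}
  S→c A: FOLLOW(A) ⊇ FOLLOW(S) ⊇ {$}; new: +{$}
  FOLLOW[S]={$}  FOLLOW[A]={$,c}  FOLLOW[B]={c}  FOLLOW[C]={$}
round 2:
  A→A B: FOLLOW(B) ⊇ FOLLOW(A) ⊇ {$,c}; new: +{$}
  FOLLOW[S]={$}  FOLLOW[A]={$,c}  FOLLOW[B]={$,c}  FOLLOW[C]={$}
round 3: (no change)
  FOLLOW[S]={$}  FOLLOW[A]={$,c}  FOLLOW[B]={$,c}  FOLLOW[C]={$}

FOLLOW(A) = ["$", "c"]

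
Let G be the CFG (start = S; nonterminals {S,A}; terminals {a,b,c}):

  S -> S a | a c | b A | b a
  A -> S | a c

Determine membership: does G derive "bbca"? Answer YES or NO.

Convert to CNF:
  S -> S T0 | T0 T1 | T2 A | T2 T0
  A -> S T0 | T0 T1 | T2 A | T2 T0
  T0 -> a
  T1 -> c
  T2 -> b

Fill CYK table bottom-up:
  T[0,0] 'b' = {T2}  orig:{}
  T[1,1] 'b' = {T2}  orig:{}
  T[2,2] 'c' = {T1}  orig:{}
  T[3,3] 'a' = {T0}  orig:{}
  T[0,1] 'bb' = ∅
  T[1,2] 'bc' = ∅
  T[2,3] 'ca' = ∅
  T[0,2] 'bbc' = ∅
  T[1,3] 'bca' = ∅
  T[0,3] 'bbca' = ∅

S ∉ T[0,3] ⇒ NO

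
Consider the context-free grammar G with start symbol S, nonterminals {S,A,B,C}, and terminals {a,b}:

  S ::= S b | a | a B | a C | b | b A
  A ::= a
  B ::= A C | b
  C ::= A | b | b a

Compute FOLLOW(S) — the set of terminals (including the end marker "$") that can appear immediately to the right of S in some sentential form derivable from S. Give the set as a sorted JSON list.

FIRST sets, iterate to fixpoint:
[1]
  A via A→a: +{a}
  B via B→A C: +{a}
  B via B→b: +{b}
  C via C→A: +{a}
  C via C→b: +{b}
  S via S→a: +{a}
  S via S→b: +{b}
  FIRST(S)={a,b}  FIRST(A)={a}  FIRST(B)={a,b}  FIRST(C)={a,b}
[2] — fixpoint
  FIRST(S)={a,b}  FIRST(A)={a}  FIRST(B)={a,b}  FIRST(C)={a,b}

FOLLOW sets:
seed FOLLOW(S) with $
[1]
  B→A C: FOLLOW(A) ⊇ FIRST(C) = {a,b}; new: +{a,b}
  S→S b: FOLLOW(S) ⊇ FIRST(b) = {b}; new: +{b}
  S→a B: FOLLOW(B) ⊇ FOLLOW(S) ⊇ {$,b}; new: +{$,b}
  S→a C: FOLLOW(C) ⊇ FOLLOW(S) ⊇ {$,b}; new: +{$,b}
  S→b A: FOLLOW(A) ⊇ FOLLOW(S) ⊇ {$,b}; new: +{$}
  S: {$,b}  A: {$,a,b}  B: {$,b}  C: {$,b}
[2] (no change)
  S: {$,b}  A: {$,a,b}  B: {$,b}  C: {$,b}

FOLLOW(S) = ["$", "b"]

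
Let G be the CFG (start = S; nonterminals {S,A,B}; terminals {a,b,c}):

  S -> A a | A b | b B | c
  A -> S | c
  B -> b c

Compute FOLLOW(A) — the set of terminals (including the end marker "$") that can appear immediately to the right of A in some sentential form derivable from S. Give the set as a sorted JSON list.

FIRST iteration:
iter 1:
  A via A→c: +{c}
  B via B→b c: +{b}
  S via S→A a: +{c}
  S via S→b B: +{b}
  FIRST[S]={b,c}  FIRST[A]={c}  FIRST[B]={b}
iter 2:
  A via A→S: +{b}
  FIRST[S]={b,c}  FIRST[A]={b,c}  FIRST[B]={b}
iter 3: (no change)
  FIRST[S]={b,c}  FIRST[A]={b,c}  FIRST[B]={b}

FOLLOW sets:
seed FOLLOW(S) with $
[1]
  S→A a: FOLLOW(A) ⊇ FIRST(a) = {a}; new: +{a}
  S→A b: FOLLOW(A) ⊇ FIRST(b) = {b}; new: +{b}
  S→b B: FOLLOW(B) ⊇ FOLLOW(S) ⊇ {$}; new: +{$}
  FOLLOW[S]={$}  FOLLOW[A]={a,b}  FOLLOW[B]={$}
[2]
  A→S: FOLLOW(S) ⊇ FOLLOW(A) ⊇ {a,b}; new: +{a,b}
  S→b B: FOLLOW(B) ⊇ FOLLOW(S) ⊇ {$,a,b}; new: +{a,b}
  FOLLOW[S]={$,a,b}  FOLLOW[A]={a,b}  FOLLOW[B]={$,a,b}
[3] done
  FOLLOW[S]={$,a,b}  FOLLOW[A]={a,b}  FOLLOW[B]={$,a,b}

FOLLOW(A) = ["a", "b"]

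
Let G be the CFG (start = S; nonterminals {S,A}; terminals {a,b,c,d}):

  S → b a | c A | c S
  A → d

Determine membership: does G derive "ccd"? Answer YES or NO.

CNF form of G:
  S -> T0 T1 | T2 A | T2 S
  A -> d
  T0 -> b
  T1 -> a
  T2 -> c

Fill CYK table bottom-up:
  [0..0]={T2}  "c"  orig:{}
  [1..1]={T2}  "c"  orig:{}
  [2..2]={A}  "d"
  [0..1]=∅  "cc"
  [1..2]={S}  "cd"
  [0..2]={S}  "ccd"

S ∈ T[0,2] ⇒ YES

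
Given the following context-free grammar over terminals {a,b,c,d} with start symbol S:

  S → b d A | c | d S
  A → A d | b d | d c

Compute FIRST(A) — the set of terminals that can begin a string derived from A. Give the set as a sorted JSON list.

FIRST iteration:
round 1:
  A via A→b d: +{b}
  A via A→d c: +{d}
  S via S→b d A: +{b}
  S via S→c: +{c}
  S via S→d S: +{d}
  S: {b,c,d}  A: {b,d}
round 2: done
  S: {b,c,d}  A: {b,d}

FIRST(A) = ["b", "d"]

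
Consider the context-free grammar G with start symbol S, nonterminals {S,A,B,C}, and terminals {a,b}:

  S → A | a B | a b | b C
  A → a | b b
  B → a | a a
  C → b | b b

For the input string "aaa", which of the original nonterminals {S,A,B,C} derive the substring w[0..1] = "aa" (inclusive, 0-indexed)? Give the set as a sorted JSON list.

Convert to CNF:
  S -> T0 C | T0 T0 | T1 B | T1 T0 | a
  A -> T0 T0 | a
  B -> T1 T1 | a
  C -> T0 T0 | b
  T0 -> b
  T1 -> a

CYK fill — only the sub-triangle for w[0..1]:
  T[0,0] 'a' = {A,B,S,T1}  orig:{A,B,S}
  T[1,1] 'a' = {A,B,S,T1}  orig:{A,B,S}
  T[0,1] 'aa' = {B,S}

Original NTs in T[0,1] deriving "aa": ["B", "S"]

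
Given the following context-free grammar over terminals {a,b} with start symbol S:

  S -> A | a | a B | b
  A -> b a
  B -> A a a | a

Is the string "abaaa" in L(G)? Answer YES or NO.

CNF form of G:
  S -> T0 T1 | T1 B | a | b
  A -> T0 T1
  B -> A X2 | a
  T0 -> b
  T1 -> a
  X2 -> T1 T1

Fill CYK table bottom-up:
  [0..0]={B,S,T1}  "a"  orig:{B,S}
  [1..1]={S,T0}  "b"  orig:{S}
  [2..2]={B,S,T1}  "a"  orig:{B,S}
  [3..3]={B,S,T1}  "a"  orig:{B,S}
  [4..4]={B,S,T1}  "a"  orig:{B,S}
  [0..1]=∅  "ab"
  [1..2]={A,S}  "ba"
  [2..3]={S,X2}  "aa"  orig:{S}
  [3..4]={S,X2}  "aa"  orig:{S}
  [0..2]=∅  "aba"
  [1..3]=∅  "baa"
  [2..4]=∅  "aaa"
  [0..3]=∅  "abaa"
  [1..4]={B}  "baaa"
  [0..4]={S}  "abaaa"

S ∈ T[0,4] ⇒ YES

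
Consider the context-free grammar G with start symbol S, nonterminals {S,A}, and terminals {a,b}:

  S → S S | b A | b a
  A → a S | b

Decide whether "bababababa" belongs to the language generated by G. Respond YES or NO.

Convert to CNF:
  S -> S S | T1 A | T1 T0
  A -> T0 S | b
  T0 -> a
  T1 -> b

CYK table (by increasing span):
  cell(0,0) b: {A,T1}  orig:{A}
  cell(1,1) a: {T0}  orig:{}
  cell(2,2) b: {A,T1}  orig:{A}
  cell(3,3) a: {T0}  orig:{}
  cell(4,4) b: {A,T1}  orig:{A}
  cell(5,5) a: {T0}  orig:{}
  cell(6,6) b: {A,T1}  orig:{A}
  cell(7,7) a: {T0}  orig:{}
  cell(8,8) b: {A,T1}  orig:{A}
  cell(9,9) a: {T0}  orig:{}
  cell(0,1) ba: {S}
  cell(1,2) ab: ∅
  cell(2,3) ba: {S}
  cell(3,4) ab: ∅
  cell(4,5) ba: {S}
  cell(5,6) ab: ∅
  cell(6,7) ba: {S}
  cell(7,8) ab: ∅
  cell(8,9) ba: {S}
  cell(0,2) bab: ∅
  cell(1,3) aba: {A}
  cell(2,4) bab: ∅
  cell(3,5) aba: {A}
  cell(4,6) bab: ∅
  cell(5,7) aba: {A}
  cell(6,8) bab: ∅
  cell(7,9) aba: {A}
  cell(0,3) baba: {S}
  cell(1,4) abab: ∅
  cell(2,5) baba: {S}
  cell(3,6) abab: ∅
  cell(4,7) baba: {S}
  cell(5,8) abab: ∅
  cell(6,9) baba: {S}
  cell(0,4) babab: ∅
  cell(1,5) ababa: {A}
  cell(2,6) babab: ∅
  cell(3,7) ababa: {A}
  cell(4,8) babab: ∅
  cell(5,9) ababa: {A}
  cell(0,5) bababa: {S}
  cell(1,6) ababab: ∅
  cell(2,7) bababa: {S}
  cell(3,8) ababab: ∅
  cell(4,9) bababa: {S}
  cell(0,6) bababab: ∅
  cell(1,7) abababa: {A}
  cell(2,8) bababab: ∅
  cell(3,9) abababa: {A}
  cell(0,7) babababa: {S}
  cell(1,8) abababab: ∅
  cell(2,9) babababa: {S}
  cell(0,8) babababab: ∅
  cell(1,9) ababababa: {A}
  cell(0,9) bababababa: {S}

S ∈ T[0,9] ⇒ YES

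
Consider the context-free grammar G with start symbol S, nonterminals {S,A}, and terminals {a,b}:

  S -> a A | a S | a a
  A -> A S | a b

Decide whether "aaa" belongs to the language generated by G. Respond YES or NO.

Convert to CNF:
  S -> T0 A | T0 S | T0 T0
  A -> A S | T0 T1
  T0 -> a
  T1 -> b

Fill CYK table bottom-up:
  cell(0,0) a: {T0}  orig:{}
  cell(1,1) a: {T0}  orig:{}
  cell(2,2) a: {T0}  orig:{}
  cell(0,1) aa: {S}
  cell(1,2) aa: {S}
  cell(0,2) aaa: {S}

S ∈ T[0,2] ⇒ YES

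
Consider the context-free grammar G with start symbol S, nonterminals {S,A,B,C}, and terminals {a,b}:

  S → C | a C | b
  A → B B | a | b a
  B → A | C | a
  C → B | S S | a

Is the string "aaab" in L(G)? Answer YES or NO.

CNF form of G:
  S -> B B | S S | T0 T1 | T1 C | a | b
  A -> B B | T0 T1 | a
  B -> B B | S S | T0 T1 | a
  C -> B B | S S | T0 T1 | a
  T0 -> b
  T1 -> a

Fill CYK table bottom-up:
  T[0,0] 'a' = {A,B,C,S,T1}  orig:{A,B,C,S}
  T[1,1] 'a' = {A,B,C,S,T1}  orig:{A,B,C,S}
  T[2,2] 'a' = {A,B,C,S,T1}  orig:{A,B,C,S}
  T[3,3] 'b' = {S,T0}  orig:{S}
  T[0,1] 'aa' = {A,B,C,S}
  T[1,2] 'aa' = {A,B,C,S}
  T[2,3] 'ab' = {B,C,S}
  T[0,2] 'aaa' = {A,B,C,S}
  T[1,3] 'aab' = {A,B,C,S}
  T[0,3] 'aaab' = {A,B,C,S}

S ∈ T[0,3] ⇒ YES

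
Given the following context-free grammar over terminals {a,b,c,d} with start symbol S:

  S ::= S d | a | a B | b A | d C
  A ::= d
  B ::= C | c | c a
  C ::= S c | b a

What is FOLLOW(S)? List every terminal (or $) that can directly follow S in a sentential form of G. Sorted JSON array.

Compute FIRST by fixpoint:
round 1:
  A via A→d: +{d}
  B via B→c: +{c}
  C via C→b a: +{b}
  S via S→a: +{a}
  S via S→b A: +{b}
  S via S→d C: +{d}
  FIRST(S)={a,b,d}  FIRST(A)={d}  FIRST(B)={c}  FIRST(C)={b}
round 2:
  B via B→C: +{b}
  C via C→S c: +{a,d}
  FIRST(S)={a,b,d}  FIRST(A)={d}  FIRST(B)={b,c}  FIRST(C)={a,b,d}
round 3:
  B via B→C: +{a,d}
  FIRST(S)={a,b,d}  FIRST(A)={d}  FIRST(B)={a,b,c,d}  FIRST(C)={a,b,d}
round 4: — fixpoint
  FIRST(S)={a,b,d}  FIRST(A)={d}  FIRST(B)={a,b,c,d}  FIRST(C)={a,b,d}

FOLLOW sets:
initialize: $ ∈ FOLLOW(S)
[1]
  C→S c: FOLLOW(S) ⊇ FIRST(c) = {c}; new: +{c}
  S→S d: FOLLOW(S) ⊇ FIRST(d) = {d}; new: +{d}
  S→a B: FOLLOW(B) ⊇ FOLLOW(S) ⊇ {$,c,d}; new: +{$,c,d}
  S→b A: FOLLOW(A) ⊇ FOLLOW(S) ⊇ {$,c,d}; new: +{$,c,d}
  S→d C: FOLLOW(C) ⊇ FOLLOW(S) ⊇ {$,c,d}; new: +{$,c,d}
  S: {$,c,d}  A: {$,c,d}  B: {$,c,d}  C: {$,c,d}
[2] (no change)
  S: {$,c,d}  A: {$,c,d}  B: {$,c,d}  C: {$,c,d}

FOLLOW(S) = ["$", "c", "d"]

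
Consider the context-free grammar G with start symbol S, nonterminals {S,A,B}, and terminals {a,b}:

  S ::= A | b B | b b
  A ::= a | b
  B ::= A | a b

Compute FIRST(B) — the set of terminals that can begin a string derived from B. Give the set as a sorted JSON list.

Compute FIRST by fixpoint:
round 1:
  A via A→a: +{a}
  A via A→b: +{b}
  B via B→A: +{a,b}
  S via S→A: +{a,b}
  S: {a,b}  A: {a,b}  B: {a,b}
round 2: (no change)
  S: {a,b}  A: {a,b}  B: {a,b}

FIRST(B) = ["a", "b"]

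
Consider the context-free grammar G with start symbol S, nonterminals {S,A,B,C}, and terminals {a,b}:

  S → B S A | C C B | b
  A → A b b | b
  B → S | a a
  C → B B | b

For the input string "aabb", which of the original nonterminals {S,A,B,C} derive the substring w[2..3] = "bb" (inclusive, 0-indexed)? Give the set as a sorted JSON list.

CNF form of G:
  S -> B X5 | C X6 | b
  A -> A X2 | b
  B -> B X3 | C X4 | T1 T1 | b
  C -> B B | b
  T0 -> b
  T1 -> a
  X2 -> T0 T0
  X3 -> S A
  X4 -> C B
  X5 -> S A
  X6 -> C B

CYK fill, restricted to cells inside w[2..3]:
  [2..2]={A,B,C,S,T0}  "b"  orig:{A,B,C,S}
  [3..3]={A,B,C,S,T0}  "b"  orig:{A,B,C,S}
  [2..3]={C,X2,X3,X4,X5,X6}  "bb"  orig:{C}

Original NTs in T[2,3] deriving "bb": ["C"]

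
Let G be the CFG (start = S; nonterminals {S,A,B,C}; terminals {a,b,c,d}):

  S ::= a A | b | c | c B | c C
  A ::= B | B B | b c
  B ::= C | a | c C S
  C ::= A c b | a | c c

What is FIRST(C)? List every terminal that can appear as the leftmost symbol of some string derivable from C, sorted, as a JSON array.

Compute FIRST by fixpoint:
[1]
  A via A→b c: +{b}
  B via B→a: +{a}
  B via B→c C S: +{c}
  C via C→A c b: +{b}
  C via C→a: +{a}
  C via C→c c: +{c}
  S via S→a A: +{a}
  S via S→b: +{b}
  S via S→c: +{c}
  FIRST[S]={a,b,c}  FIRST[A]={b}  FIRST[B]={a,c}  FIRST[C]={a,b,c}
[2]
  A via A→B: +{a,c}
  B via B→C: +{b}
  FIRST[S]={a,b,c}  FIRST[A]={a,b,c}  FIRST[B]={a,b,c}  FIRST[C]={a,b,c}
[3] (stable)
  FIRST[S]={a,b,c}  FIRST[A]={a,b,c}  FIRST[B]={a,b,c}  FIRST[C]={a,b,c}

FIRST(C) = ["a", "b", "c"]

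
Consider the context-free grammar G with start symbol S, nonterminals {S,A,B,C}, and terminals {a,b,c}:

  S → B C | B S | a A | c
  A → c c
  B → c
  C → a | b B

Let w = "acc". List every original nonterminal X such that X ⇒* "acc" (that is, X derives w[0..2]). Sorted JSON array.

Convert to CNF:
  S -> B C | B S | T2 A | c
  A -> T0 T0
  B -> c
  C -> T1 B | a
  T0 -> c
  T1 -> b
  T2 -> a

Fill CYK table bottom-up (cells [i..j] with 0 ≤ i ≤ j ≤ 2 only):
  T[0,0] 'a' = {C,T2}  orig:{C}
  T[1,1] 'c' = {B,S,T0}  orig:{B,S}
  T[2,2] 'c' = {B,S,T0}  orig:{B,S}
  T[0,1] 'ac' = ∅
  T[1,2] 'cc' = {A,S}
  T[0,2] 'acc' = {S}

Original NTs in T[0,2] deriving "acc": ["S"]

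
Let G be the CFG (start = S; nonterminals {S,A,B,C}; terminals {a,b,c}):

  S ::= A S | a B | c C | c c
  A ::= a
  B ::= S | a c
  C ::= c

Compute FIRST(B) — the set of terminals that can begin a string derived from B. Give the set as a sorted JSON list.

Compute FIRST by fixpoint:
round 1:
  A via A→a: +{a}
  B via B→a c: +{a}
  C via C→c: +{c}
  S via S→A S: +{a}
  S via S→c C: +{c}
  FIRST[S]={a,c}  FIRST[A]={a}  FIRST[B]={a}  FIRST[C]={c}
round 2:
  B via B→S: +{c}
  FIRST[S]={a,c}  FIRST[A]={a}  FIRST[B]={a,c}  FIRST[C]={c}
round 3: — fixpoint
  FIRST[S]={a,c}  FIRST[A]={a}  FIRST[B]={a,c}  FIRST[C]={c}

FIRST(B) = ["a", "c"]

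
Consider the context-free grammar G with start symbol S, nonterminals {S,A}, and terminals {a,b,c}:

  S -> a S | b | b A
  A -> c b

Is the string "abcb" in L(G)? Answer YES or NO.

Convert to CNF:
  S -> T1 A | T2 S | b
  A -> T0 T1
  T0 -> c
  T1 -> b
  T2 -> a

CYK fill:
  T[0,0] 'a' = {T2}  orig:{}
  T[1,1] 'b' = {S,T1}  orig:{S}
  T[2,2] 'c' = {T0}  orig:{}
  T[3,3] 'b' = {S,T1}  orig:{S}
  T[0,1] 'ab' = {S}
  T[1,2] 'bc' = ∅
  T[2,3] 'cb' = {A}
  T[0,2] 'abc' = ∅
  T[1,3] 'bcb' = {S}
  T[0,3] 'abcb' = {S}

S ∈ T[0,3] ⇒ YES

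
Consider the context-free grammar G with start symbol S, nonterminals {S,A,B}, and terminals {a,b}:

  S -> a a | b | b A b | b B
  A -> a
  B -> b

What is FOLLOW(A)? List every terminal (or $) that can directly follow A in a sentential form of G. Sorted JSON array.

FIRST sets, iterate to fixpoint:
[1]
  A via A→a: +{a}
  B via B→b: +{b}
  S via S→a a: +{a}
  S via S→b: +{b}
  S: {a,b}  A: {a}  B: {b}
[2] (stable)
  S: {a,b}  A: {a}  B: {b}

FOLLOW sets:
seed FOLLOW(S) with $
pass 1:
  S→b A b: FOLLOW(A) ⊇ FIRST(b) = {b}; new: +{b}
  S→b B: FOLLOW(B) ⊇ FOLLOW(S) ⊇ {$}; new: +{$}
  FOLLOW(S)={$}  FOLLOW(A)={b}  FOLLOW(B)={$}
pass 2: (no change)
  FOLLOW(S)={$}  FOLLOW(A)={b}  FOLLOW(B)={$}

FOLLOW(A) = ["b"]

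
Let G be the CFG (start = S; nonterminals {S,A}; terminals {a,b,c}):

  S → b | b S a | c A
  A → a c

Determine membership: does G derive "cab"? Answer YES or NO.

Convert to CNF:
  S -> T1 A | T2 X3 | b
  A -> T0 T1
  T0 -> a
  T1 -> c
  T2 -> b
  X3 -> S T0

Fill CYK table bottom-up:
  cell(0,0) c: {T1}  orig:{}
  cell(1,1) a: {T0}  orig:{}
  cell(2,2) b: {S,T2}  orig:{S}
  cell(0,1) ca: ∅
  cell(1,2) ab: ∅
  cell(0,2) cab: ∅

S ∉ T[0,2] ⇒ NO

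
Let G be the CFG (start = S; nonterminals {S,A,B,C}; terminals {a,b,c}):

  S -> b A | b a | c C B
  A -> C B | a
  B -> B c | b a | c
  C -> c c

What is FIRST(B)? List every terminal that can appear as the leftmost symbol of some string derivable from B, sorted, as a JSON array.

FIRST iteration:
[1]
  A via A→a: +{a}
  B via B→b a: +{b}
  B via B→c: +{c}
  C via C→c c: +{c}
  S via S→b A: +{b}
  S via S→c C B: +{c}
  S: {b,c}  A: {a}  B: {b,c}  C: {c}
[2]
  A via A→C B: +{c}
  S: {b,c}  A: {a,c}  B: {b,c}  C: {c}
[3] (stable)
  S: {b,c}  A: {a,c}  B: {b,c}  C: {c}

FIRST(B) = ["b", "c"]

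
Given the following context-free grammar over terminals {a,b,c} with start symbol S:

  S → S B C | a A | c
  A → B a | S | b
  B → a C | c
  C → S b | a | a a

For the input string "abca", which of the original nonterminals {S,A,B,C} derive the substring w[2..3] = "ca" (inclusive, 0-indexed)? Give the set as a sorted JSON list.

CNF form of G:
  S -> S X3 | T0 A | c
  A -> B T0 | S X2 | T0 A | b | c
  B -> T0 C | c
  C -> S T1 | T0 T0 | a
  T0 -> a
  T1 -> b
  X2 -> B C
  X3 -> B C

Fill CYK table bottom-up (cells [i..j] with 2 ≤ i ≤ j ≤ 3 only):
  T[2,2] 'c' = {A,B,S}
  T[3,3] 'a' = {C,T0}  orig:{C}
  T[2,3] 'ca' = {A,X2,X3}  orig:{A}

Original NTs in T[2,3] deriving "ca": ["A"]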